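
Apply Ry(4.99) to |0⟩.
-0.7981|0⟩ + 0.6025|1⟩

Ry(4.99) = [[cos(θ/2), −sin(θ/2)], [sin(θ/2), cos(θ/2)]]; θ = 4.99, cos(θ/2) ≈ -0.798141, sin(θ/2) ≈ 0.60247.
With a = amp(|0⟩) = 1 and b = amp(|1⟩) = 0:
new amp(|0⟩) = (-0.798141)·a + (-0.60247)·b = -0.7981
new amp(|1⟩) = (0.60247)·a + (-0.798141)·b = 0.6025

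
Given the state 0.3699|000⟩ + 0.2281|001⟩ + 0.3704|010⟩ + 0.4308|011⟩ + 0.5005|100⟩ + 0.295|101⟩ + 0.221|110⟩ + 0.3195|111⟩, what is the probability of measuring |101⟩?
0.08703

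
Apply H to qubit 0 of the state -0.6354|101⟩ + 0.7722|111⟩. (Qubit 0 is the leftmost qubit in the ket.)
-0.4493|001⟩ + 0.546|011⟩ + 0.4493|101⟩ - 0.546|111⟩

H on qubit 0 mixes each pair of kets that differ only in qubit 0: amplitudes (a, b) of (|…0…⟩, |…1…⟩) become ((a + b)/√2, (a − b)/√2). Kets absent from the input have amplitude 0.
(|001⟩, |101⟩): (a, b) = (0, -0.6354) → (-0.4493, 0.4493)
(|011⟩, |111⟩): (a, b) = (0, 0.7722) → (0.546, -0.546)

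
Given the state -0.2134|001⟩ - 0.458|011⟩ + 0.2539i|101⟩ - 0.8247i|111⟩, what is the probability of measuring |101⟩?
0.06447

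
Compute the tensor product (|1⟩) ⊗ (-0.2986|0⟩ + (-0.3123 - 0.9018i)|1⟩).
-0.2986|10⟩ + (-0.3123 - 0.9018i)|11⟩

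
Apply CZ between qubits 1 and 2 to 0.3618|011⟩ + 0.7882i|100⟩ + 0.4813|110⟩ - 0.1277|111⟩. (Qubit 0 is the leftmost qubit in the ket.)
-0.3618|011⟩ + 0.7882i|100⟩ + 0.4813|110⟩ + 0.1277|111⟩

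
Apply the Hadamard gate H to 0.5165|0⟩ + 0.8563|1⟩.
0.9707|0⟩ - 0.2403|1⟩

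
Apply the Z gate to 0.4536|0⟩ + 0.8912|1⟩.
0.4536|0⟩ - 0.8912|1⟩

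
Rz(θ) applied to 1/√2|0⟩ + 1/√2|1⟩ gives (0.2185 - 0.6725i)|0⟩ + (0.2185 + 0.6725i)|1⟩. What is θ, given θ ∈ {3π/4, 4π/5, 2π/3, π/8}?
4π/5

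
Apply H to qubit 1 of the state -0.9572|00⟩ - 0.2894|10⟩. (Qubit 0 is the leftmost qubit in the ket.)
-0.6768|00⟩ - 0.6768|01⟩ - 0.2046|10⟩ - 0.2046|11⟩

H on qubit 1 mixes each pair of kets that differ only in qubit 1: amplitudes (a, b) of (|…0…⟩, |…1…⟩) become ((a + b)/√2, (a − b)/√2). Kets absent from the input have amplitude 0.
(|00⟩, |01⟩): (a, b) = (-0.9572, 0) → (-0.6768, -0.6768)
(|10⟩, |11⟩): (a, b) = (-0.2894, 0) → (-0.2046, -0.2046)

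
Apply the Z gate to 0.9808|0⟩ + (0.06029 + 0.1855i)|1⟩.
0.9808|0⟩ + (-0.06029 - 0.1855i)|1⟩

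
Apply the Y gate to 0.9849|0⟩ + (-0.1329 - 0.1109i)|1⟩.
(-0.1109 + 0.1329i)|0⟩ + 0.9849i|1⟩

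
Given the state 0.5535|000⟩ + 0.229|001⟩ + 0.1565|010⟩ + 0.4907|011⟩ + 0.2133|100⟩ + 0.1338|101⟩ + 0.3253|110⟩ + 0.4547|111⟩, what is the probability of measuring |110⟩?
0.1058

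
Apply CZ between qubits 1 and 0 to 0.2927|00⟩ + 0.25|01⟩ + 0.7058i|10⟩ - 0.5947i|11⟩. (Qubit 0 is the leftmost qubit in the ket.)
0.2927|00⟩ + 0.25|01⟩ + 0.7058i|10⟩ + 0.5947i|11⟩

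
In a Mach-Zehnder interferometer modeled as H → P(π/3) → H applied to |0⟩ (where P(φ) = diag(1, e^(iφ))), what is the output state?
(0.75 + 0.433i)|0⟩ + (0.25 - 0.433i)|1⟩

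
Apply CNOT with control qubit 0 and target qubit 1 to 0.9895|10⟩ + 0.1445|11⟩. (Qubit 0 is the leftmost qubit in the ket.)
0.1445|10⟩ + 0.9895|11⟩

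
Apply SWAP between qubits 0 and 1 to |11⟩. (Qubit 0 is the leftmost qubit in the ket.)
|11⟩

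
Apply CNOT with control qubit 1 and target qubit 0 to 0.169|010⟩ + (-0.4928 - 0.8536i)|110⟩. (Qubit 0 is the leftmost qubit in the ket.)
(-0.4928 - 0.8536i)|010⟩ + 0.169|110⟩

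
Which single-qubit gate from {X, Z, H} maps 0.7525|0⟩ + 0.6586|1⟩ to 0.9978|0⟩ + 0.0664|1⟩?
H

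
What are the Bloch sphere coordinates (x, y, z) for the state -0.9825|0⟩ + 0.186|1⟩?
(-0.3655, 0, 0.9307)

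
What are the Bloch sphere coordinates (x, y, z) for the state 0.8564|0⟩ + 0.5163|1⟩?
(0.8843, 0, 0.4669)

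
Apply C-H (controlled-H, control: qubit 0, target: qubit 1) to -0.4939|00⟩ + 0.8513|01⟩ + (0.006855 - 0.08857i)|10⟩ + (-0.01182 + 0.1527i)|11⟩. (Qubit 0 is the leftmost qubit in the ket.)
-0.4939|00⟩ + 0.8513|01⟩ + (-0.003511 + 0.04535i)|10⟩ + (0.01321 - 0.1706i)|11⟩

C-H leaves the control-|0⟩ kets |00⟩, |01⟩ unchanged and applies H to qubit 1 on the control-|1⟩ pair (|10⟩, |11⟩).
H = [[1/√2, 1/√2], [1/√2, -1/√2]].
With a = amp(|10⟩) = (0.006855 - 0.08857i) and b = amp(|11⟩) = (-0.01182 + 0.1527i):
new amp(|10⟩) = (1/√2)·a + (1/√2)·b = (-0.003511 + 0.04535i)
new amp(|11⟩) = (1/√2)·a + (-1/√2)·b = (0.01321 - 0.1706i)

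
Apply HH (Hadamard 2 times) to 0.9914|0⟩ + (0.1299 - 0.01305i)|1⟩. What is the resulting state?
0.9914|0⟩ + (0.1299 - 0.01305i)|1⟩

H² = I, so an even number of Hadamards cancels: H^2 = I and the state is unchanged.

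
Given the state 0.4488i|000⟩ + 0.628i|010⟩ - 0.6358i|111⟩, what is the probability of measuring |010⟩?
0.3944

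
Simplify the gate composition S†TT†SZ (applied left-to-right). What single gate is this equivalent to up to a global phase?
Z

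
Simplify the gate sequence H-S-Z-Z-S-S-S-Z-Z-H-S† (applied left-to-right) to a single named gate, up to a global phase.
S†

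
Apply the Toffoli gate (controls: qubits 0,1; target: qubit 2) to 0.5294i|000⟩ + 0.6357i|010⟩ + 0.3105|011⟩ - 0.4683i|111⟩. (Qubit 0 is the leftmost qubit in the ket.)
0.5294i|000⟩ + 0.6357i|010⟩ + 0.3105|011⟩ - 0.4683i|110⟩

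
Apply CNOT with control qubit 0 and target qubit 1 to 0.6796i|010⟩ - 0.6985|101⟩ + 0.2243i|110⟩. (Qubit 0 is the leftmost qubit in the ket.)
0.6796i|010⟩ + 0.2243i|100⟩ - 0.6985|111⟩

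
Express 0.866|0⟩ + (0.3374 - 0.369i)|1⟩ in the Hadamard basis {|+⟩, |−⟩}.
(0.8509 - 0.2609i)|+⟩ + (0.3738 + 0.2609i)|−⟩

With |ψ⟩ = α|0⟩ + β|1⟩, the Hadamard-basis coefficients are ⟨+|ψ⟩ = (α + β)/√2 and ⟨−|ψ⟩ = (α − β)/√2.
Here α = 0.866, β = (0.3374 - 0.369i): (α + β)/√2 = (0.8509 - 0.2609i), (α − β)/√2 = (0.3738 + 0.2609i).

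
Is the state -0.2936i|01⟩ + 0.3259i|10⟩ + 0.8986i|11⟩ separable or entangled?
Entangled

Writing the state as a|00⟩ + b|01⟩ + c|10⟩ + d|11⟩, it is a product state iff ad − bc = 0.
Here (a, b, c, d) = (0, -0.2936i, 0.3259i, 0.8986i): ad − bc = (0)(0.8986i) − (-0.2936i)(0.3259i) = -0.09568 ≠ 0, so the state is entangled.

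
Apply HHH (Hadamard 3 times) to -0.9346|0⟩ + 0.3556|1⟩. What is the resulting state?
-0.4094|0⟩ - 0.9123|1⟩

H² = I, so H^3 = H: a single Hadamard. With (a, b) = (-0.9346, 0.3556), H gives ((a + b)/√2, (a − b)/√2) = (-0.4094, -0.9123).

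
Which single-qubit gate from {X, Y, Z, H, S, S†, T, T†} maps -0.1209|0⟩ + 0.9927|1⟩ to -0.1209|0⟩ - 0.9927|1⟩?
Z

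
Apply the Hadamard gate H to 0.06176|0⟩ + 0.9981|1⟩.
0.7494|0⟩ - 0.6621|1⟩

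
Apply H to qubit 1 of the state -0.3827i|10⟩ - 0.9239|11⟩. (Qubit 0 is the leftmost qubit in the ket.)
(-0.6533 - 0.2706i)|10⟩ + (0.6533 - 0.2706i)|11⟩

H on qubit 1 mixes each pair of kets that differ only in qubit 1: amplitudes (a, b) of (|…0…⟩, |…1…⟩) become ((a + b)/√2, (a − b)/√2). Kets absent from the input have amplitude 0.
(|10⟩, |11⟩): (a, b) = (-0.3827i, -0.9239) → ((-0.6533 - 0.2706i), (0.6533 - 0.2706i))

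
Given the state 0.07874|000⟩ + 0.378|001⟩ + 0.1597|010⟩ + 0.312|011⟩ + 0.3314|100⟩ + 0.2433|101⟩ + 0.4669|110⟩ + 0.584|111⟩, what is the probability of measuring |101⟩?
0.05919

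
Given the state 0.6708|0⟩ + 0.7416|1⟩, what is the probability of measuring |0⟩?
0.45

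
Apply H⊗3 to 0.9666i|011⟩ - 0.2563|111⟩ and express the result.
(-0.09062 + 0.3417i)|000⟩ + (0.09062 - 0.3417i)|001⟩ + (0.09062 - 0.3417i)|010⟩ + (-0.09062 + 0.3417i)|011⟩ + (0.09062 + 0.3417i)|100⟩ + (-0.09062 - 0.3417i)|101⟩ + (-0.09062 - 0.3417i)|110⟩ + (0.09062 + 0.3417i)|111⟩

H⊗3 gives amp(|y⟩) = (1/2√2) Σ_x (−1)^(x·y) amp(|x⟩), where x·y is the number of positions in which both x and y have a 1.
|000⟩: (0.9666i - 0.2563)/(2√2) = (-0.09062 + 0.3417i)
|001⟩: (-0.9666i + 0.2563)/(2√2) = (0.09062 - 0.3417i)
|010⟩: (-0.9666i + 0.2563)/(2√2) = (0.09062 - 0.3417i)
|011⟩: (0.9666i - 0.2563)/(2√2) = (-0.09062 + 0.3417i)
|100⟩: (0.9666i + 0.2563)/(2√2) = (0.09062 + 0.3417i)
|101⟩: (-0.9666i - 0.2563)/(2√2) = (-0.09062 - 0.3417i)
|110⟩: (-0.9666i - 0.2563)/(2√2) = (-0.09062 - 0.3417i)
|111⟩: (0.9666i + 0.2563)/(2√2) = (0.09062 + 0.3417i)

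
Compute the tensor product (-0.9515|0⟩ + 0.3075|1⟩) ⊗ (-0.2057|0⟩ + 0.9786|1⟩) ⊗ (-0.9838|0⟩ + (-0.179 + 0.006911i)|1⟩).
-0.1926|000⟩ + (-0.03503 + 0.001353i)|001⟩ + 0.9161|010⟩ + (0.1667 - 0.006435i)|011⟩ + 0.06223|100⟩ + (0.01132 - 0.0004371i)|101⟩ - 0.296|110⟩ + (-0.05386 + 0.00208i)|111⟩

amp(|b₁b₂…⟩) = product of the factor amplitudes for bits b₁, b₂, …; only kets whose every factor amplitude is nonzero survive.
|000⟩: (-0.9515)(-0.2057)(-0.9838) = -0.1926
|001⟩: (-0.9515)(-0.2057)(-0.179 + 0.006911i) = (-0.03503 + 0.001353i)
|010⟩: (-0.9515)(0.9786)(-0.9838) = 0.9161
|011⟩: (-0.9515)(0.9786)(-0.179 + 0.006911i) = (0.1667 - 0.006435i)
|100⟩: (0.3075)(-0.2057)(-0.9838) = 0.06223
|101⟩: (0.3075)(-0.2057)(-0.179 + 0.006911i) = (0.01132 - 0.0004371i)
|110⟩: (0.3075)(0.9786)(-0.9838) = -0.296
|111⟩: (0.3075)(0.9786)(-0.179 + 0.006911i) = (-0.05386 + 0.00208i)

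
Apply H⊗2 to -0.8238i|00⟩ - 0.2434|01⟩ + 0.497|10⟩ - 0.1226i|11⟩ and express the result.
(0.1268 - 0.4732i)|00⟩ + (0.3702 - 0.3506i)|01⟩ + (-0.3702 - 0.3506i)|10⟩ + (-0.1268 - 0.4732i)|11⟩

H⊗2 gives amp(|y⟩) = (1/2) Σ_x (−1)^(x·y) amp(|x⟩), where x·y is the number of positions in which both x and y have a 1.
|00⟩: (-0.8238i - 0.2434 + 0.497 - 0.1226i)/2 = (0.1268 - 0.4732i)
|01⟩: (-0.8238i + 0.2434 + 0.497 + 0.1226i)/2 = (0.3702 - 0.3506i)
|10⟩: (-0.8238i - 0.2434 - 0.497 + 0.1226i)/2 = (-0.3702 - 0.3506i)
|11⟩: (-0.8238i + 0.2434 - 0.497 - 0.1226i)/2 = (-0.1268 - 0.4732i)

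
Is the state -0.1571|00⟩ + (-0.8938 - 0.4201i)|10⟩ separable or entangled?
Separable

Writing the state as a|00⟩ + b|01⟩ + c|10⟩ + d|11⟩, it is a product state iff ad − bc = 0.
Here (a, b, c, d) = (-0.1571, 0, (-0.8938 - 0.4201i), 0): ad − bc = (-0.1571)(0) − (0)(-0.8938 - 0.4201i) = 0, so the state is separable.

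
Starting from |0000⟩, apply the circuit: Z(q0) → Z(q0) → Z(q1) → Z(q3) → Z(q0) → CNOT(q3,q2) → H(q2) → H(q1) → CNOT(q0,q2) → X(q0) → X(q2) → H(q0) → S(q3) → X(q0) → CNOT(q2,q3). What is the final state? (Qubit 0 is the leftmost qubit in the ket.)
-1/√8|0000⟩ - 1/√8|0011⟩ - 1/√8|0100⟩ - 1/√8|0111⟩ + 1/√8|1000⟩ + 1/√8|1011⟩ + 1/√8|1100⟩ + 1/√8|1111⟩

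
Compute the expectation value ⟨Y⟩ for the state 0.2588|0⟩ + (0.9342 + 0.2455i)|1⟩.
0.1271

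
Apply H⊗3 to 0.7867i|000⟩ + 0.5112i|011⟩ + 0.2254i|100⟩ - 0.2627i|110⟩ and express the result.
0.4457i|000⟩ + 0.08422i|001⟩ + 0.27i|010⟩ + 0.6314i|011⟩ + 0.4721i|100⟩ + 0.1106i|101⟩ - 0.07517i|110⟩ + 0.2863i|111⟩

H⊗3 gives amp(|y⟩) = (1/2√2) Σ_x (−1)^(x·y) amp(|x⟩), where x·y is the number of positions in which both x and y have a 1.
|000⟩: (0.7867i + 0.5112i + 0.2254i - 0.2627i)/(2√2) = 0.4457i
|001⟩: (0.7867i - 0.5112i + 0.2254i - 0.2627i)/(2√2) = 0.08422i
|010⟩: (0.7867i - 0.5112i + 0.2254i + 0.2627i)/(2√2) = 0.27i
|011⟩: (0.7867i + 0.5112i + 0.2254i + 0.2627i)/(2√2) = 0.6314i
|100⟩: (0.7867i + 0.5112i - 0.2254i + 0.2627i)/(2√2) = 0.4721i
|101⟩: (0.7867i - 0.5112i - 0.2254i + 0.2627i)/(2√2) = 0.1106i
|110⟩: (0.7867i - 0.5112i - 0.2254i - 0.2627i)/(2√2) = -0.07517i
|111⟩: (0.7867i + 0.5112i - 0.2254i - 0.2627i)/(2√2) = 0.2863i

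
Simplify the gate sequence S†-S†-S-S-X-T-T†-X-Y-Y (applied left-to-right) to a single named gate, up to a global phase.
I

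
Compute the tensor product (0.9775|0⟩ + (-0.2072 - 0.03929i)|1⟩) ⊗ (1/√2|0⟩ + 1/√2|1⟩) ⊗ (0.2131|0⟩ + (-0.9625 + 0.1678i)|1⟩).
0.1473|000⟩ + (-0.6653 + 0.116i)|001⟩ + 0.1473|010⟩ + (-0.6653 + 0.116i)|011⟩ + (-0.03122 - 0.00592i)|100⟩ + (0.1457 + 0.002156i)|101⟩ + (-0.03122 - 0.00592i)|110⟩ + (0.1457 + 0.002156i)|111⟩

amp(|b₁b₂…⟩) = product of the factor amplitudes for bits b₁, b₂, …; only kets whose every factor amplitude is nonzero survive.
|000⟩: (0.9775)(1/√2)(0.2131) = 0.1473
|001⟩: (0.9775)(1/√2)(-0.9625 + 0.1678i) = (-0.6653 + 0.116i)
|010⟩: (0.9775)(1/√2)(0.2131) = 0.1473
|011⟩: (0.9775)(1/√2)(-0.9625 + 0.1678i) = (-0.6653 + 0.116i)
|100⟩: (-0.2072 - 0.03929i)(1/√2)(0.2131) = (-0.03122 - 0.00592i)
|101⟩: (-0.2072 - 0.03929i)(1/√2)(-0.9625 + 0.1678i) = (0.1457 + 0.002156i)
|110⟩: (-0.2072 - 0.03929i)(1/√2)(0.2131) = (-0.03122 - 0.00592i)
|111⟩: (-0.2072 - 0.03929i)(1/√2)(-0.9625 + 0.1678i) = (0.1457 + 0.002156i)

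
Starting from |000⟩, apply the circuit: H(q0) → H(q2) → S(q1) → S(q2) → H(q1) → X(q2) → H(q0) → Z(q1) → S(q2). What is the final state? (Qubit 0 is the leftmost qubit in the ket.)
(1/2)i|000⟩ + (1/2)i|001⟩ - (1/2)i|010⟩ - (1/2)i|011⟩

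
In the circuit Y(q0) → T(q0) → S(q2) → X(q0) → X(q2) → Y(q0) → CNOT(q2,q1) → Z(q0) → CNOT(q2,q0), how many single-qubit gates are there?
7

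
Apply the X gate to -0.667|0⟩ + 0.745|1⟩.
0.745|0⟩ - 0.667|1⟩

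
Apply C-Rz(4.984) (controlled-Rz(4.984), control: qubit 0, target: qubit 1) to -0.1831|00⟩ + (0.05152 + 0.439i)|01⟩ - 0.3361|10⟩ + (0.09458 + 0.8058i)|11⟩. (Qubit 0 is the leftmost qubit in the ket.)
-0.1831|00⟩ + (0.05152 + 0.439i)|01⟩ + (0.2676 + 0.2033i)|10⟩ + (-0.5627 - 0.5845i)|11⟩

C-Rz(4.984) leaves the control-|0⟩ kets |00⟩, |01⟩ unchanged and applies Rz(4.984) to qubit 1 on the control-|1⟩ pair (|10⟩, |11⟩).
Rz(4.984) = [[e^(−iθ/2), 0], [0, e^(iθ/2)]] with e^(±iθ/2) = cos(θ/2) ± i·sin(θ/2); θ = 4.984, cos(θ/2) ≈ -0.79633, sin(θ/2) ≈ 0.604862.
With a = amp(|10⟩) = -0.3361 and b = amp(|11⟩) = (0.09458 + 0.8058i):
new amp(|10⟩) = (-0.79633 - 0.604862i)·a = (0.2676 + 0.2033i)
new amp(|11⟩) = (-0.79633 + 0.604862i)·b = (-0.5627 - 0.5845i)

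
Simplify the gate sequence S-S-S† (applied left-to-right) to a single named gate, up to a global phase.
S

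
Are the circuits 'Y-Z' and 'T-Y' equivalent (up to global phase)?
No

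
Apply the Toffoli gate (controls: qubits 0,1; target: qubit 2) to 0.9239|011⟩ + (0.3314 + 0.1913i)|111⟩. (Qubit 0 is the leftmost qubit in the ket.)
0.9239|011⟩ + (0.3314 + 0.1913i)|110⟩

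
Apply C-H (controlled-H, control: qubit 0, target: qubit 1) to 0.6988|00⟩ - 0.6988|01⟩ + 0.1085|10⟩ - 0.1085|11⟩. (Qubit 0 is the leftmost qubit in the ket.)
0.6988|00⟩ - 0.6988|01⟩ + 0.1534|11⟩

C-H leaves the control-|0⟩ kets |00⟩, |01⟩ unchanged and applies H to qubit 1 on the control-|1⟩ pair (|10⟩, |11⟩).
H = [[1/√2, 1/√2], [1/√2, -1/√2]].
With a = amp(|10⟩) = 0.1085 and b = amp(|11⟩) = -0.1085:
new amp(|10⟩) = (1/√2)·a + (1/√2)·b = 0
new amp(|11⟩) = (1/√2)·a + (-1/√2)·b = 0.1534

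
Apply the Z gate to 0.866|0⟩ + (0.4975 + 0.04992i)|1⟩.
0.866|0⟩ + (-0.4975 - 0.04992i)|1⟩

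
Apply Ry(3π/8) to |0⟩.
0.8315|0⟩ + 0.5556|1⟩

Ry(3π/8) = [[cos(θ/2), −sin(θ/2)], [sin(θ/2), cos(θ/2)]]; θ = 3π/8, cos(θ/2) ≈ 0.83147, sin(θ/2) ≈ 0.55557.
With a = amp(|0⟩) = 1 and b = amp(|1⟩) = 0:
new amp(|0⟩) = (0.83147)·a + (-0.55557)·b = 0.8315
new amp(|1⟩) = (0.55557)·a + (0.83147)·b = 0.5556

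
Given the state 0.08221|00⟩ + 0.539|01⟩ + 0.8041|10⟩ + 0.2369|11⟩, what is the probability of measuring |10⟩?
0.6466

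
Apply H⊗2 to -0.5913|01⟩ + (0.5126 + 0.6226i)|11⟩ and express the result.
(-0.03935 + 0.3113i)|00⟩ + (0.03935 - 0.3113i)|01⟩ + (-0.552 - 0.3113i)|10⟩ + (0.552 + 0.3113i)|11⟩

H⊗2 gives amp(|y⟩) = (1/2) Σ_x (−1)^(x·y) amp(|x⟩), where x·y is the number of positions in which both x and y have a 1.
|00⟩: (-0.5913 + (0.5126 + 0.6226i))/2 = (-0.03935 + 0.3113i)
|01⟩: (0.5913 - (0.5126 + 0.6226i))/2 = (0.03935 - 0.3113i)
|10⟩: (-0.5913 - (0.5126 + 0.6226i))/2 = (-0.552 - 0.3113i)
|11⟩: (0.5913 + (0.5126 + 0.6226i))/2 = (0.552 + 0.3113i)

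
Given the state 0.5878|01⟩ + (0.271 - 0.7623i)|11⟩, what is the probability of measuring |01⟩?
0.3455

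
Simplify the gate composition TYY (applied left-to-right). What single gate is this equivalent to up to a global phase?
T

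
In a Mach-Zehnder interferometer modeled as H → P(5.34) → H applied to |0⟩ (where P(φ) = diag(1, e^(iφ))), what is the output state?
(0.7936 - 0.4047i)|0⟩ + (0.2064 + 0.4047i)|1⟩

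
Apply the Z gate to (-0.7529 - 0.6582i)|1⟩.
(0.7529 + 0.6582i)|1⟩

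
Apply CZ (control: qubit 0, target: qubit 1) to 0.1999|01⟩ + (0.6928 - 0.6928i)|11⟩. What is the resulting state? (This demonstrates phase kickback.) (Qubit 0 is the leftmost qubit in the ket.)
0.1999|01⟩ + (-0.6928 + 0.6928i)|11⟩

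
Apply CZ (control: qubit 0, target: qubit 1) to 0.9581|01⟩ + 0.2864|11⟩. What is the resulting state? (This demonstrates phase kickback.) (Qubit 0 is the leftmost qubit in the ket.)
0.9581|01⟩ - 0.2864|11⟩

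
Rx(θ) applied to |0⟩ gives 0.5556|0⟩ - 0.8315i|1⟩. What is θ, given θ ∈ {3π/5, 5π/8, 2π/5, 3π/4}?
5π/8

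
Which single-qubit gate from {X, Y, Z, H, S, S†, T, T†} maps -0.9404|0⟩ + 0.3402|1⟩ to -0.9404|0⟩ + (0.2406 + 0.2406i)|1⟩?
T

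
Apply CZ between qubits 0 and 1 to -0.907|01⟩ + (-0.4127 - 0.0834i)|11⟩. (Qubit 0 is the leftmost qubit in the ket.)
-0.907|01⟩ + (0.4127 + 0.0834i)|11⟩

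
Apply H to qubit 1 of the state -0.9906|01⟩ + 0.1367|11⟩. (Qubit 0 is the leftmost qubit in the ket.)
-0.7005|00⟩ + 0.7005|01⟩ + 0.09666|10⟩ - 0.09666|11⟩

H on qubit 1 mixes each pair of kets that differ only in qubit 1: amplitudes (a, b) of (|…0…⟩, |…1…⟩) become ((a + b)/√2, (a − b)/√2). Kets absent from the input have amplitude 0.
(|00⟩, |01⟩): (a, b) = (0, -0.9906) → (-0.7005, 0.7005)
(|10⟩, |11⟩): (a, b) = (0, 0.1367) → (0.09666, -0.09666)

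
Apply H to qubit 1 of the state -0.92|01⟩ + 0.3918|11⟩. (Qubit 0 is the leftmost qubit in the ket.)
-0.6505|00⟩ + 0.6505|01⟩ + 0.277|10⟩ - 0.277|11⟩

H on qubit 1 mixes each pair of kets that differ only in qubit 1: amplitudes (a, b) of (|…0…⟩, |…1…⟩) become ((a + b)/√2, (a − b)/√2). Kets absent from the input have amplitude 0.
(|00⟩, |01⟩): (a, b) = (0, -0.92) → (-0.6505, 0.6505)
(|10⟩, |11⟩): (a, b) = (0, 0.3918) → (0.277, -0.277)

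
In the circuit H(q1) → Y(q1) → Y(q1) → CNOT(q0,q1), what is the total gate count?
4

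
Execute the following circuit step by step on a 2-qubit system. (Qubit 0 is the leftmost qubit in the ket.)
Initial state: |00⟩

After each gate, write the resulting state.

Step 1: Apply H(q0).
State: 1/√2|00⟩ + 1/√2|10⟩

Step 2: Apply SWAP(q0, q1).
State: 1/√2|00⟩ + 1/√2|01⟩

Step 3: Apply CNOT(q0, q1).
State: 1/√2|00⟩ + 1/√2|01⟩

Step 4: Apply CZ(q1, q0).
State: 1/√2|00⟩ + 1/√2|01⟩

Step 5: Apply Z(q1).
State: 1/√2|00⟩ - 1/√2|01⟩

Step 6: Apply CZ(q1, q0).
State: 1/√2|00⟩ - 1/√2|01⟩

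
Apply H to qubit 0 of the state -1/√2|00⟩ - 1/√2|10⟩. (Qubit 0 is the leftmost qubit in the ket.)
-|00⟩

H on qubit 0 mixes each pair of kets that differ only in qubit 0: amplitudes (a, b) of (|…0…⟩, |…1…⟩) become ((a + b)/√2, (a − b)/√2). Kets absent from the input have amplitude 0.
(|00⟩, |10⟩): (a, b) = (-1/√2, -1/√2) → (-1, 0)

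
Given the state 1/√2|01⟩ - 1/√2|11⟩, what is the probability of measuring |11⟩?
1/2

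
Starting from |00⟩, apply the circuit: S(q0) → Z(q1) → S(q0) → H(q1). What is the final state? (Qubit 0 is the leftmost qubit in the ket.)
1/√2|00⟩ + 1/√2|01⟩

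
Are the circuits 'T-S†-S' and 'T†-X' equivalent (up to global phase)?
No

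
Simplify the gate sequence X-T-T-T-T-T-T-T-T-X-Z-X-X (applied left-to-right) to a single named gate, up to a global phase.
Z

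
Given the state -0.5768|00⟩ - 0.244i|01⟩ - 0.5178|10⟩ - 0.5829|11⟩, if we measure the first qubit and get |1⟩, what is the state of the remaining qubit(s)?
-0.6641|0⟩ - 0.7476|1⟩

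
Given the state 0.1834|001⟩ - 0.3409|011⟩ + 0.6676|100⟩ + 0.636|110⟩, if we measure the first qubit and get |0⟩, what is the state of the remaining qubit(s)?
0.4738|01⟩ - 0.8806|11⟩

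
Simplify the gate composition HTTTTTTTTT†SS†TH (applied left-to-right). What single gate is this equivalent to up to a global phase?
I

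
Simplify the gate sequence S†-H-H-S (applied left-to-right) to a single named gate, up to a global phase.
I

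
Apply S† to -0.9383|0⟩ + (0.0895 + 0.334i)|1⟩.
-0.9383|0⟩ + (0.334 - 0.0895i)|1⟩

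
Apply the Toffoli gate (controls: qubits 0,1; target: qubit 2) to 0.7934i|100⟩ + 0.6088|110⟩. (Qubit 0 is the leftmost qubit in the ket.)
0.7934i|100⟩ + 0.6088|111⟩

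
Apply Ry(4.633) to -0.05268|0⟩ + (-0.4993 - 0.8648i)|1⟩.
(0.4025 + 0.6353i)|0⟩ + (0.3001 + 0.5868i)|1⟩

Ry(4.633) = [[cos(θ/2), −sin(θ/2)], [sin(θ/2), cos(θ/2)]]; θ = 4.633, cos(θ/2) ≈ -0.678489, sin(θ/2) ≈ 0.734611.
With a = amp(|0⟩) = -0.05268 and b = amp(|1⟩) = (-0.4993 - 0.8648i):
new amp(|0⟩) = (-0.678489)·a + (-0.734611)·b = (0.4025 + 0.6353i)
new amp(|1⟩) = (0.734611)·a + (-0.678489)·b = (0.3001 + 0.5868i)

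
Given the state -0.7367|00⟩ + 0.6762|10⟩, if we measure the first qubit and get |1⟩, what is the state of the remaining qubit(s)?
|0⟩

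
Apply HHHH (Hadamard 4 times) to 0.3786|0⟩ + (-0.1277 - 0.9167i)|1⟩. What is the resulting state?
0.3786|0⟩ + (-0.1277 - 0.9167i)|1⟩

H² = I, so an even number of Hadamards cancels: H^4 = I and the state is unchanged.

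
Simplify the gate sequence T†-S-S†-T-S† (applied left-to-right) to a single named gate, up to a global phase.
S†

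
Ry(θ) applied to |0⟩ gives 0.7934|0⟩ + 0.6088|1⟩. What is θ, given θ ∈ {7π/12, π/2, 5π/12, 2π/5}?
5π/12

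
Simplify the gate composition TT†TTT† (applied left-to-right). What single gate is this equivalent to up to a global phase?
T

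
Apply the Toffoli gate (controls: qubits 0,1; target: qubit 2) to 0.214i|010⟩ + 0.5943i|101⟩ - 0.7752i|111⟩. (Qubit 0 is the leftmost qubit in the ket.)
0.214i|010⟩ + 0.5943i|101⟩ - 0.7752i|110⟩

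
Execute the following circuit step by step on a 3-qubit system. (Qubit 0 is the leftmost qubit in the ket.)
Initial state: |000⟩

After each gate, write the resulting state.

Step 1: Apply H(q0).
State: 1/√2|000⟩ + 1/√2|100⟩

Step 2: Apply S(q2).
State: 1/√2|000⟩ + 1/√2|100⟩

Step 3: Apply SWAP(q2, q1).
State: 1/√2|000⟩ + 1/√2|100⟩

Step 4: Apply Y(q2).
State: (1/√2)i|001⟩ + (1/√2)i|101⟩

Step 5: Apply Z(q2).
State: -(1/√2)i|001⟩ - (1/√2)i|101⟩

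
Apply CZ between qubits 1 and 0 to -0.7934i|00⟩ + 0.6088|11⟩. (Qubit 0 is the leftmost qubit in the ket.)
-0.7934i|00⟩ - 0.6088|11⟩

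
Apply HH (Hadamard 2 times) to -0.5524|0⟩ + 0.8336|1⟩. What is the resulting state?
-0.5524|0⟩ + 0.8336|1⟩

H² = I, so an even number of Hadamards cancels: H^2 = I and the state is unchanged.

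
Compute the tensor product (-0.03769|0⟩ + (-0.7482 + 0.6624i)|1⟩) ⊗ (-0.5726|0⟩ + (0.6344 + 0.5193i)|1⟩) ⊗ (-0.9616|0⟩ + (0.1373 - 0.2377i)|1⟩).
-0.02075|000⟩ + (0.002963 - 0.00513i)|001⟩ + (0.02299 + 0.01882i)|010⟩ + (-0.007935 + 0.002996i)|011⟩ + (-0.412 + 0.3647i)|100⟩ + (-0.03134 - 0.1539i)|101⟩ + (0.7872 - 0.03047i)|110⟩ + (-0.1049 + 0.1989i)|111⟩

amp(|b₁b₂…⟩) = product of the factor amplitudes for bits b₁, b₂, …; only kets whose every factor amplitude is nonzero survive.
|000⟩: (-0.03769)(-0.5726)(-0.9616) = -0.02075
|001⟩: (-0.03769)(-0.5726)(0.1373 - 0.2377i) = (0.002963 - 0.00513i)
|010⟩: (-0.03769)(0.6344 + 0.5193i)(-0.9616) = (0.02299 + 0.01882i)
|011⟩: (-0.03769)(0.6344 + 0.5193i)(0.1373 - 0.2377i) = (-0.007935 + 0.002996i)
|100⟩: (-0.7482 + 0.6624i)(-0.5726)(-0.9616) = (-0.412 + 0.3647i)
|101⟩: (-0.7482 + 0.6624i)(-0.5726)(0.1373 - 0.2377i) = (-0.03134 - 0.1539i)
|110⟩: (-0.7482 + 0.6624i)(0.6344 + 0.5193i)(-0.9616) = (0.7872 - 0.03047i)
|111⟩: (-0.7482 + 0.6624i)(0.6344 + 0.5193i)(0.1373 - 0.2377i) = (-0.1049 + 0.1989i)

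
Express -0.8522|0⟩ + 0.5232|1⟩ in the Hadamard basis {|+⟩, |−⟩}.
-0.2326|+⟩ - 0.9726|−⟩

With |ψ⟩ = α|0⟩ + β|1⟩, the Hadamard-basis coefficients are ⟨+|ψ⟩ = (α + β)/√2 and ⟨−|ψ⟩ = (α − β)/√2.
Here α = -0.8522, β = 0.5232: (α + β)/√2 = -0.2326, (α − β)/√2 = -0.9726.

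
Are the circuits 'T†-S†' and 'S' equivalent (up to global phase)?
No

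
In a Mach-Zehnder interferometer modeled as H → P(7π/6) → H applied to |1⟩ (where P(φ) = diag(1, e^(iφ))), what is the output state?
(0.933 + 0.25i)|0⟩ + (0.06699 - 0.25i)|1⟩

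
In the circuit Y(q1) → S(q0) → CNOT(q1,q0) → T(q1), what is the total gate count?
4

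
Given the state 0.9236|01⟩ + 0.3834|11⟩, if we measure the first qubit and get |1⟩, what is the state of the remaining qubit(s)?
|1⟩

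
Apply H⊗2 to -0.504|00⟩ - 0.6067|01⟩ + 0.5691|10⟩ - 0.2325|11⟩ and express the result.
-0.3871|00⟩ + 0.4522|01⟩ - 0.7237|10⟩ - 0.3495|11⟩

H⊗2 gives amp(|y⟩) = (1/2) Σ_x (−1)^(x·y) amp(|x⟩), where x·y is the number of positions in which both x and y have a 1.
|00⟩: (-0.504 - 0.6067 + 0.5691 - 0.2325)/2 = -0.3871
|01⟩: (-0.504 + 0.6067 + 0.5691 + 0.2325)/2 = 0.4522
|10⟩: (-0.504 - 0.6067 - 0.5691 + 0.2325)/2 = -0.7237
|11⟩: (-0.504 + 0.6067 - 0.5691 - 0.2325)/2 = -0.3495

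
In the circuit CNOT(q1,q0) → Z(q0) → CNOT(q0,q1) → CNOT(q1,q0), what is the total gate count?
4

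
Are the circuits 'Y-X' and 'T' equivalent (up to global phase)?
No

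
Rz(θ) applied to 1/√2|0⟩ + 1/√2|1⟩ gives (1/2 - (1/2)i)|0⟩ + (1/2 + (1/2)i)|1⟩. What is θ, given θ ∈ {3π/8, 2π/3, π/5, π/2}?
π/2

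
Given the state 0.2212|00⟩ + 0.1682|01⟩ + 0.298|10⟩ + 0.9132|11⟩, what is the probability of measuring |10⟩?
0.0888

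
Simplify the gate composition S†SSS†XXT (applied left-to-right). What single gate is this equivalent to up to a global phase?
T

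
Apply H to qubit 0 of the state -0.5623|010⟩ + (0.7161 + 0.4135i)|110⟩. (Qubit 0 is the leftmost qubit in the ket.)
(0.1088 + 0.2924i)|010⟩ + (-0.904 - 0.2924i)|110⟩

H on qubit 0 mixes each pair of kets that differ only in qubit 0: amplitudes (a, b) of (|…0…⟩, |…1…⟩) become ((a + b)/√2, (a − b)/√2). Kets absent from the input have amplitude 0.
(|010⟩, |110⟩): (a, b) = (-0.5623, (0.7161 + 0.4135i)) → ((0.1088 + 0.2924i), (-0.904 - 0.2924i))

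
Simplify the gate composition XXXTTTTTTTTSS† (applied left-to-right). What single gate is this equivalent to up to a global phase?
X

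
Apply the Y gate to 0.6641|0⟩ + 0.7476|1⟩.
-0.7476i|0⟩ + 0.6641i|1⟩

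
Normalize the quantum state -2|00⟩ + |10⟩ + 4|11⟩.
-0.4364|00⟩ + 0.2182|10⟩ + 0.8729|11⟩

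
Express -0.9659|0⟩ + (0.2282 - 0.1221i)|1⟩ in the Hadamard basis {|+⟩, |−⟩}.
(-0.5216 - 0.08634i)|+⟩ + (-0.8444 + 0.08634i)|−⟩

With |ψ⟩ = α|0⟩ + β|1⟩, the Hadamard-basis coefficients are ⟨+|ψ⟩ = (α + β)/√2 and ⟨−|ψ⟩ = (α − β)/√2.
Here α = -0.9659, β = (0.2282 - 0.1221i): (α + β)/√2 = (-0.5216 - 0.08634i), (α − β)/√2 = (-0.8444 + 0.08634i).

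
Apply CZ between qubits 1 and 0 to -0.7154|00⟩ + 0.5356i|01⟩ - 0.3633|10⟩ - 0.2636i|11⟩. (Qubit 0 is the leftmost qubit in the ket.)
-0.7154|00⟩ + 0.5356i|01⟩ - 0.3633|10⟩ + 0.2636i|11⟩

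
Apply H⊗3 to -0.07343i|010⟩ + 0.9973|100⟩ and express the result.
(0.3526 - 0.02596i)|000⟩ + (0.3526 - 0.02596i)|001⟩ + (0.3526 + 0.02596i)|010⟩ + (0.3526 + 0.02596i)|011⟩ + (-0.3526 - 0.02596i)|100⟩ + (-0.3526 - 0.02596i)|101⟩ + (-0.3526 + 0.02596i)|110⟩ + (-0.3526 + 0.02596i)|111⟩

H⊗3 gives amp(|y⟩) = (1/2√2) Σ_x (−1)^(x·y) amp(|x⟩), where x·y is the number of positions in which both x and y have a 1.
|000⟩: (-0.07343i + 0.9973)/(2√2) = (0.3526 - 0.02596i)
|001⟩: (-0.07343i + 0.9973)/(2√2) = (0.3526 - 0.02596i)
|010⟩: (0.07343i + 0.9973)/(2√2) = (0.3526 + 0.02596i)
|011⟩: (0.07343i + 0.9973)/(2√2) = (0.3526 + 0.02596i)
|100⟩: (-0.07343i - 0.9973)/(2√2) = (-0.3526 - 0.02596i)
|101⟩: (-0.07343i - 0.9973)/(2√2) = (-0.3526 - 0.02596i)
|110⟩: (0.07343i - 0.9973)/(2√2) = (-0.3526 + 0.02596i)
|111⟩: (0.07343i - 0.9973)/(2√2) = (-0.3526 + 0.02596i)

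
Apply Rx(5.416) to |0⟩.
-0.9075|0⟩ - 0.4201i|1⟩

Rx(5.416) = [[cos(θ/2), −i·sin(θ/2)], [−i·sin(θ/2), cos(θ/2)]]; θ = 5.416, cos(θ/2) ≈ -0.907462, sin(θ/2) ≈ 0.420134.
With a = amp(|0⟩) = 1 and b = amp(|1⟩) = 0:
new amp(|0⟩) = (-0.907462)·a + (-0.420134i)·b = -0.9075
new amp(|1⟩) = (-0.420134i)·a + (-0.907462)·b = -0.4201i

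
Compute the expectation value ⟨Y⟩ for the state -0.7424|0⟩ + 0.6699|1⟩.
0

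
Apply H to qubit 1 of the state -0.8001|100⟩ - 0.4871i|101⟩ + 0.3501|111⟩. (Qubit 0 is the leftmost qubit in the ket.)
-0.5658|100⟩ + (0.2476 - 0.3444i)|101⟩ - 0.5658|110⟩ + (-0.2476 - 0.3444i)|111⟩

H on qubit 1 mixes each pair of kets that differ only in qubit 1: amplitudes (a, b) of (|…0…⟩, |…1…⟩) become ((a + b)/√2, (a − b)/√2). Kets absent from the input have amplitude 0.
(|100⟩, |110⟩): (a, b) = (-0.8001, 0) → (-0.5658, -0.5658)
(|101⟩, |111⟩): (a, b) = (-0.4871i, 0.3501) → ((0.2476 - 0.3444i), (-0.2476 - 0.3444i))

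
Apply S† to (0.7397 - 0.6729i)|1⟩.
(-0.6729 - 0.7397i)|1⟩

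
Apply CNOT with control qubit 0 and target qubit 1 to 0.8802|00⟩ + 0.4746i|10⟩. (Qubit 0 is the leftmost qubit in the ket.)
0.8802|00⟩ + 0.4746i|11⟩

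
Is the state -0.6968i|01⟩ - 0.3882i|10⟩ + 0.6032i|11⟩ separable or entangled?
Entangled

Writing the state as a|00⟩ + b|01⟩ + c|10⟩ + d|11⟩, it is a product state iff ad − bc = 0.
Here (a, b, c, d) = (0, -0.6968i, -0.3882i, 0.6032i): ad − bc = (0)(0.6032i) − (-0.6968i)(-0.3882i) = 0.2705 ≠ 0, so the state is entangled.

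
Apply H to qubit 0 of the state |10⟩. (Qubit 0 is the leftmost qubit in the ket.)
1/√2|00⟩ - 1/√2|10⟩

H on qubit 0 mixes each pair of kets that differ only in qubit 0: amplitudes (a, b) of (|…0…⟩, |…1…⟩) become ((a + b)/√2, (a − b)/√2). Kets absent from the input have amplitude 0.
(|00⟩, |10⟩): (a, b) = (0, 1) → (1/√2, -1/√2)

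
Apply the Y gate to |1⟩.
-i|0⟩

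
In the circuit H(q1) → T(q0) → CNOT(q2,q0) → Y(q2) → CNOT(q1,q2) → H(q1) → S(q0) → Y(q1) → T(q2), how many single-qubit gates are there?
7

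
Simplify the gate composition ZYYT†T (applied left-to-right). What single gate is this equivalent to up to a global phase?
Z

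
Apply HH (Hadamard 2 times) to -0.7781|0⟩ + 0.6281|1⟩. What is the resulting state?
-0.7781|0⟩ + 0.6281|1⟩

H² = I, so an even number of Hadamards cancels: H^2 = I and the state is unchanged.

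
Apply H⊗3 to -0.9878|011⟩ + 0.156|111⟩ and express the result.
-0.2941|000⟩ + 0.2941|001⟩ + 0.2941|010⟩ - 0.2941|011⟩ - 0.4044|100⟩ + 0.4044|101⟩ + 0.4044|110⟩ - 0.4044|111⟩

H⊗3 gives amp(|y⟩) = (1/2√2) Σ_x (−1)^(x·y) amp(|x⟩), where x·y is the number of positions in which both x and y have a 1.
|000⟩: (-0.9878 + 0.156)/(2√2) = -0.2941
|001⟩: (0.9878 - 0.156)/(2√2) = 0.2941
|010⟩: (0.9878 - 0.156)/(2√2) = 0.2941
|011⟩: (-0.9878 + 0.156)/(2√2) = -0.2941
|100⟩: (-0.9878 - 0.156)/(2√2) = -0.4044
|101⟩: (0.9878 + 0.156)/(2√2) = 0.4044
|110⟩: (0.9878 + 0.156)/(2√2) = 0.4044
|111⟩: (-0.9878 - 0.156)/(2√2) = -0.4044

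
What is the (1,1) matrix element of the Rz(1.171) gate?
(0.8334 + 0.5526i)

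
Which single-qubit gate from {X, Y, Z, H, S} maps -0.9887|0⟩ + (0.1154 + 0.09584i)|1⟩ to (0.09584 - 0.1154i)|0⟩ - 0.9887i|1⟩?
Y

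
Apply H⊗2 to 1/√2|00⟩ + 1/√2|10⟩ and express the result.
1/√2|00⟩ + 1/√2|01⟩

H⊗2 gives amp(|y⟩) = (1/2) Σ_x (−1)^(x·y) amp(|x⟩), where x·y is the number of positions in which both x and y have a 1.
|00⟩: (1/√2 + 1/√2)/2 = 1/√2
|01⟩: (1/√2 + 1/√2)/2 = 1/√2
|10⟩: (1/√2 - 1/√2)/2 = 0
|11⟩: (1/√2 - 1/√2)/2 = 0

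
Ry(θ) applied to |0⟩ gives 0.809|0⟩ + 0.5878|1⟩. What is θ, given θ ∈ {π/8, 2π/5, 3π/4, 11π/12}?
2π/5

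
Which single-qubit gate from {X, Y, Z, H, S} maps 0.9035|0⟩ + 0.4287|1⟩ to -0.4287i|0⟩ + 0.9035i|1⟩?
Y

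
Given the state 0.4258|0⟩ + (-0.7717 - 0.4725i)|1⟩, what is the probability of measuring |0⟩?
0.1813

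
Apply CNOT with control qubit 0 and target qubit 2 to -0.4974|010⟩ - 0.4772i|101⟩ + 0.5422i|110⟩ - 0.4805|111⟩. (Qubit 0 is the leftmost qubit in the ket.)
-0.4974|010⟩ - 0.4772i|100⟩ - 0.4805|110⟩ + 0.5422i|111⟩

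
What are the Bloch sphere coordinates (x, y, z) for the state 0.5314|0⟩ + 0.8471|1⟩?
(0.9003, 0, -0.4352)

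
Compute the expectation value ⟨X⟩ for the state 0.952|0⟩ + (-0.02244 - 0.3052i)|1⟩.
-0.04273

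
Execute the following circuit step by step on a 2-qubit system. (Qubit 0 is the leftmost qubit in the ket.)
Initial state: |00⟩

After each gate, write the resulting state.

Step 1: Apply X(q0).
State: |10⟩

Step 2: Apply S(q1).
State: |10⟩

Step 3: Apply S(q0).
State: i|10⟩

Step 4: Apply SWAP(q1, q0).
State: i|01⟩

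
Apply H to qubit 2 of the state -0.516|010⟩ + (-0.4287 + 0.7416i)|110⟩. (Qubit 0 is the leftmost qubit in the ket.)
-0.3649|010⟩ - 0.3649|011⟩ + (-0.3031 + 0.5244i)|110⟩ + (-0.3031 + 0.5244i)|111⟩

H on qubit 2 mixes each pair of kets that differ only in qubit 2: amplitudes (a, b) of (|…0…⟩, |…1…⟩) become ((a + b)/√2, (a − b)/√2). Kets absent from the input have amplitude 0.
(|010⟩, |011⟩): (a, b) = (-0.516, 0) → (-0.3649, -0.3649)
(|110⟩, |111⟩): (a, b) = ((-0.4287 + 0.7416i), 0) → ((-0.3031 + 0.5244i), (-0.3031 + 0.5244i))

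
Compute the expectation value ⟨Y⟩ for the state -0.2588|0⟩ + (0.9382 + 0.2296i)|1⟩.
-0.1188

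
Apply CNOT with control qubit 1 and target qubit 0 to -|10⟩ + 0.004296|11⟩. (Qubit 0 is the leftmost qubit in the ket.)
0.004296|01⟩ - |10⟩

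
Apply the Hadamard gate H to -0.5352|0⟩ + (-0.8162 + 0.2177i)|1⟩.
(-0.9556 + 0.1539i)|0⟩ + (0.1987 - 0.1539i)|1⟩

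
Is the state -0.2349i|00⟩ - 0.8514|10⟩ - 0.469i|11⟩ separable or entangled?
Entangled

Writing the state as a|00⟩ + b|01⟩ + c|10⟩ + d|11⟩, it is a product state iff ad − bc = 0.
Here (a, b, c, d) = (-0.2349i, 0, -0.8514, -0.469i): ad − bc = (-0.2349i)(-0.469i) − (0)(-0.8514) = -0.1102 ≠ 0, so the state is entangled.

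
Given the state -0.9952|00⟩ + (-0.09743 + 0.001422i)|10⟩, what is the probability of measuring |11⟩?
0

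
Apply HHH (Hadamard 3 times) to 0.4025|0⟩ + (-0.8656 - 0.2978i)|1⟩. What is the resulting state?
(-0.3275 - 0.2106i)|0⟩ + (0.8967 + 0.2106i)|1⟩

H² = I, so H^3 = H: a single Hadamard. With (a, b) = (0.4025, (-0.8656 - 0.2978i)), H gives ((a + b)/√2, (a − b)/√2) = ((-0.3275 - 0.2106i), (0.8967 + 0.2106i)).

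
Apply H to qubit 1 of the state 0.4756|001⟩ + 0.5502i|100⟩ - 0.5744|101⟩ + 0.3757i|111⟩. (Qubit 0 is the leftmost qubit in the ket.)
0.3363|001⟩ + 0.3363|011⟩ + 0.3891i|100⟩ + (-0.4062 + 0.2657i)|101⟩ + 0.3891i|110⟩ + (-0.4062 - 0.2657i)|111⟩

H on qubit 1 mixes each pair of kets that differ only in qubit 1: amplitudes (a, b) of (|…0…⟩, |…1…⟩) become ((a + b)/√2, (a − b)/√2). Kets absent from the input have amplitude 0.
(|001⟩, |011⟩): (a, b) = (0.4756, 0) → (0.3363, 0.3363)
(|100⟩, |110⟩): (a, b) = (0.5502i, 0) → (0.3891i, 0.3891i)
(|101⟩, |111⟩): (a, b) = (-0.5744, 0.3757i) → ((-0.4062 + 0.2657i), (-0.4062 - 0.2657i))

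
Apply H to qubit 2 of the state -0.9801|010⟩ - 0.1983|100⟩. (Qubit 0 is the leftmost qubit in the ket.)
-0.693|010⟩ - 0.693|011⟩ - 0.1402|100⟩ - 0.1402|101⟩

H on qubit 2 mixes each pair of kets that differ only in qubit 2: amplitudes (a, b) of (|…0…⟩, |…1…⟩) become ((a + b)/√2, (a − b)/√2). Kets absent from the input have amplitude 0.
(|010⟩, |011⟩): (a, b) = (-0.9801, 0) → (-0.693, -0.693)
(|100⟩, |101⟩): (a, b) = (-0.1983, 0) → (-0.1402, -0.1402)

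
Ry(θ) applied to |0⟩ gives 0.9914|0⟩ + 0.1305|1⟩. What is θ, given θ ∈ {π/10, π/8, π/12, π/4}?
π/12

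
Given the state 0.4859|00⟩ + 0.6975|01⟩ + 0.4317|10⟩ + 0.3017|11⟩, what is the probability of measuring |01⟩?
0.4865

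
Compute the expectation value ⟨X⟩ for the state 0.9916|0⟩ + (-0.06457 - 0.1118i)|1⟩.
-0.1281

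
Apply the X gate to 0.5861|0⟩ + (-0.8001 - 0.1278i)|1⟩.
(-0.8001 - 0.1278i)|0⟩ + 0.5861|1⟩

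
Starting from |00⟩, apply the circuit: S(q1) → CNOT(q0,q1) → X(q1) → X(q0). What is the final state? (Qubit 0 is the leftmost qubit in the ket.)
|11⟩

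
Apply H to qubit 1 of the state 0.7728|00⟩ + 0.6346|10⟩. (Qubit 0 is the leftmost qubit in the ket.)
0.5465|00⟩ + 0.5465|01⟩ + 0.4487|10⟩ + 0.4487|11⟩

H on qubit 1 mixes each pair of kets that differ only in qubit 1: amplitudes (a, b) of (|…0…⟩, |…1…⟩) become ((a + b)/√2, (a − b)/√2). Kets absent from the input have amplitude 0.
(|00⟩, |01⟩): (a, b) = (0.7728, 0) → (0.5465, 0.5465)
(|10⟩, |11⟩): (a, b) = (0.6346, 0) → (0.4487, 0.4487)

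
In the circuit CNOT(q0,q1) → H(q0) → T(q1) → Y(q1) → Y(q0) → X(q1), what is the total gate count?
6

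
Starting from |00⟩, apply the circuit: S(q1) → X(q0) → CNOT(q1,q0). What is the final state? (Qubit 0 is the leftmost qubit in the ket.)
|10⟩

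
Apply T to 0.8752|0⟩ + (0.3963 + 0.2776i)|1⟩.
0.8752|0⟩ + (0.08393 + 0.4765i)|1⟩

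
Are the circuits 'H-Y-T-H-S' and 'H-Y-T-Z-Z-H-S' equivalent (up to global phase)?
Yes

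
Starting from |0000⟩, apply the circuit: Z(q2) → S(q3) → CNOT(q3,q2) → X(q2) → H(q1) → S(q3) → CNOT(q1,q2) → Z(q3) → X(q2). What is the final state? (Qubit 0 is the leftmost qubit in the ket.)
1/√2|0000⟩ + 1/√2|0110⟩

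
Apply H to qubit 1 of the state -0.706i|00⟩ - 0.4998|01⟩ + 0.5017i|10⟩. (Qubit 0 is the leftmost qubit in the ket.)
(-0.3534 - 0.4992i)|00⟩ + (0.3534 - 0.4992i)|01⟩ + 0.3548i|10⟩ + 0.3548i|11⟩

H on qubit 1 mixes each pair of kets that differ only in qubit 1: amplitudes (a, b) of (|…0…⟩, |…1…⟩) become ((a + b)/√2, (a − b)/√2). Kets absent from the input have amplitude 0.
(|00⟩, |01⟩): (a, b) = (-0.706i, -0.4998) → ((-0.3534 - 0.4992i), (0.3534 - 0.4992i))
(|10⟩, |11⟩): (a, b) = (0.5017i, 0) → (0.3548i, 0.3548i)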